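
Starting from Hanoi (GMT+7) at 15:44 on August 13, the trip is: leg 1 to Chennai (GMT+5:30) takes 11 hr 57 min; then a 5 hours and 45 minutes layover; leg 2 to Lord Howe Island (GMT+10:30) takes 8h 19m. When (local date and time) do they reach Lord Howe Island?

Convert departure to UTC: 15:44 − 7:00 = 08:44 UTC on Aug 13.
Add 11 hours 57 minutes leg 1 → 20:41 UTC.
Add 5 hours and 45 minutes layover in Chennai → 02:26 UTC (Aug 14).
Add 8 hours 19 minutes leg 2 → 10:45 UTC.
Lord Howe Island is UTC+10:30, so local arrival = 10:45 + 10:30 = 21:15 on Aug 14.

21:15 on August 14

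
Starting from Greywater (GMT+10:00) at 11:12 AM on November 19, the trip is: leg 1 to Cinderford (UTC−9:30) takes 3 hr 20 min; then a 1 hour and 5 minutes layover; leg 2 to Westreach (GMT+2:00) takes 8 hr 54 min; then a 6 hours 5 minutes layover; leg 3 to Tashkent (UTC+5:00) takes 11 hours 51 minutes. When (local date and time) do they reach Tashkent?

Convert departure to UTC: 11:12 AM − 10:00 = 1:12 AM UTC on Nov 19.
Add 3 hours and 20 minutes leg 1 → 4:32 AM UTC.
Add 1 hour and 5 minutes layover in Cinderford → 5:37 AM UTC.
Add 8 hours 54 minutes leg 2 → 2:31 PM UTC.
Add 6 hours 5 minutes layover in Westreach → 8:36 PM UTC.
Add 11 hours 51 minutes leg 3 → 8:27 AM UTC (Nov 20).
Tashkent is UTC+5:00, so local arrival = 8:27 AM + 5:00 = 1:27 PM on Nov 20.

1:27 PM on Nov 20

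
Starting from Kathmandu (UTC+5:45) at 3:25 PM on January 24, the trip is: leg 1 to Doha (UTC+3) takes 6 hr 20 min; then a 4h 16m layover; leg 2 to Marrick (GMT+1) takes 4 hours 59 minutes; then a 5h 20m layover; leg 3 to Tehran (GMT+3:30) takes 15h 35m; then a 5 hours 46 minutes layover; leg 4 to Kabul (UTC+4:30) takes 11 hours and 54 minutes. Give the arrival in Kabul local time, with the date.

8:20 PM on January 26

Convert departure to UTC: 3:25 PM − 5:45 = 9:40 AM UTC on Jan 24.
Add 6 hours 20 minutes leg 1 → 4:00 PM UTC.
Add 4 hours and 16 minutes layover in Doha → 8:16 PM UTC.
Add 4 hours and 59 minutes leg 2 → 1:15 AM UTC (Jan 25).
Add 5 hours and 20 minutes layover in Marrick → 6:35 AM UTC.
Add 15 hours 35 minutes leg 3 → 10:10 PM UTC.
Add 5 hours 46 minutes layover in Tehran → 3:56 AM UTC (Jan 26).
Add 11 hours and 54 minutes leg 4 → 3:50 PM UTC.
Kabul is UTC+4:30, so local arrival = 3:50 PM + 4:30 = 8:20 PM on Jan 26.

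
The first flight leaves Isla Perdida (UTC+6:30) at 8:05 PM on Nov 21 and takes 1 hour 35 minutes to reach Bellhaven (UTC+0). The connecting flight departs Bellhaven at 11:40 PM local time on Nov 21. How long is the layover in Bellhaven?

8 hours 30 minutes

Convert departure to UTC: 8:05 PM − 6:30 = 1:35 PM UTC on Nov 21.
Add 1 hour 35 minutes flight time → 3:10 PM UTC.
Bellhaven is UTC+0, so local arrival is the same: 3:10 PM on Nov 21.
Layover = 11:40 PM − 3:10 PM = 8 hours 30 minutes.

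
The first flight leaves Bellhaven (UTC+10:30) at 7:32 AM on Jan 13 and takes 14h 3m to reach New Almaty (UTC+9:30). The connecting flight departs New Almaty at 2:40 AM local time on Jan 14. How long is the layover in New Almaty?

6 hours 5 minutes

Convert departure to UTC: 7:32 AM − 10:30 = 9:02 PM UTC on Jan 12.
Add 14 hours 3 minutes flight time → 11:05 AM UTC (Jan 13).
New Almaty is UTC+9:30, so local arrival = 11:05 AM + 9:30 = 8:35 PM on Jan 13.
Layover = 2:40 AM − 8:35 PM (+1 day) = 6 hours 5 minutes.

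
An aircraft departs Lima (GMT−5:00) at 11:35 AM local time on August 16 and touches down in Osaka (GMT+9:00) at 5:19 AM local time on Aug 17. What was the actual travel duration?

Osaka is 14:00 ahead of Lima.
Clock-face elapsed time (ignoring zones) is 17 hours 44 minutes.
Actual elapsed = 17 hours 44 minutes − 14:00 = 3 hours 44 minutes.

3 hours 44 minutes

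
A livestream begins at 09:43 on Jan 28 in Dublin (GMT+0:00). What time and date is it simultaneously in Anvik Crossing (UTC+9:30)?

19:13 on January 28

Anvik Crossing is 9:30 ahead of Dublin.
Shift by the zone difference: 09:43 + 9:30 = 19:13 on Jan 28 in Anvik Crossing.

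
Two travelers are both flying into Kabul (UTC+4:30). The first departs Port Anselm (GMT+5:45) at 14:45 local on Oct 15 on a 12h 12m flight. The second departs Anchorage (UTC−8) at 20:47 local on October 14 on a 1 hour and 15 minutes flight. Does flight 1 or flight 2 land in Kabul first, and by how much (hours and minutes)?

Flight 1 in UTC: 14:45 − 5:45 = 09:00 on Oct 15.
+12 hours 12 minutes → arrive 21:12 UTC on Oct 15.
Flight 2 in UTC: 20:47 + 8:00 = 04:47 on Oct 15.
+1 hour 15 minutes → arrive 06:02 UTC on Oct 15.
Flight 2 lands earlier by 15 hours 10 minutes.

the second, by 15 hours 10 minutes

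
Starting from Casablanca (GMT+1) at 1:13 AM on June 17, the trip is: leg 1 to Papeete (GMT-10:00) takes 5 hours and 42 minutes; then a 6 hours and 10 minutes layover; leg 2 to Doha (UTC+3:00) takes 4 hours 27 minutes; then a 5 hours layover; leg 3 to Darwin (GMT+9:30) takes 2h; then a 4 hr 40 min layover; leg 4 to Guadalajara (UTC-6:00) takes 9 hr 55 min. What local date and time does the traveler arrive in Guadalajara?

8:07 AM on Jun 18

Convert departure to UTC: 1:13 AM − 1:00 = 12:13 AM UTC on Jun 17.
Add 5 hours and 42 minutes leg 1 → 5:55 AM UTC.
Add 6 hours 10 minutes layover in Papeete → 12:05 PM UTC.
Add 4 hours and 27 minutes leg 2 → 4:32 PM UTC.
Add 5 hours layover in Doha → 9:32 PM UTC.
Add 2 hours leg 3 → 11:32 PM UTC.
Add 4 hours 40 minutes layover in Darwin → 4:12 AM UTC (Jun 18).
Add 9 hours 55 minutes leg 4 → 2:07 PM UTC.
Guadalajara is UTC−6:00, so local arrival = 2:07 PM − 6:00 = 8:07 AM on Jun 18.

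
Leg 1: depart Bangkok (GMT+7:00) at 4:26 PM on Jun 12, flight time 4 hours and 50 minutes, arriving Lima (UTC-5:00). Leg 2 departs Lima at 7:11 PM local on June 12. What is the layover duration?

Convert departure to UTC: 4:26 PM − 7:00 = 9:26 AM UTC on Jun 12.
Add 4 hours 50 minutes flight time → 2:16 PM UTC.
Lima is UTC−5:00, so local arrival = 2:16 PM − 5:00 = 9:16 AM on Jun 12.
Layover = 7:11 PM − 9:16 AM = 9 hours 55 minutes.

9 hours 55 minutes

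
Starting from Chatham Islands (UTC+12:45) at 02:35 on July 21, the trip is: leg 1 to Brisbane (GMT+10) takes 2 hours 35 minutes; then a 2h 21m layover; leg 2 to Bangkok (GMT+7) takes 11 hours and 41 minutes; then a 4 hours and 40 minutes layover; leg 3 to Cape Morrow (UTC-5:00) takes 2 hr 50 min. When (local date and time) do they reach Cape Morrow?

Convert departure to UTC: 02:35 − 12:45 = 13:50 UTC on Jul 20.
Add 2 hours and 35 minutes leg 1 → 16:25 UTC.
Add 2 hours 21 minutes layover in Brisbane → 18:46 UTC.
Add 11 hours and 41 minutes leg 2 → 06:27 UTC (Jul 21).
Add 4 hours and 40 minutes layover in Bangkok → 11:07 UTC.
Add 2 hours 50 minutes leg 3 → 13:57 UTC.
Cape Morrow is UTC−5:00, so local arrival = 13:57 − 5:00 = 08:57 on Jul 21.

08:57 on Jul 21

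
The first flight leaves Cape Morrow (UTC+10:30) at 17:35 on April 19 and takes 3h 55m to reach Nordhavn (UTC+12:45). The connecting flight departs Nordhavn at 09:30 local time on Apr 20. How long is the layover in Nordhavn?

Convert departure to UTC: 17:35 − 10:30 = 07:05 UTC on Apr 19.
Add 3 hours 55 minutes flight time → 11:00 UTC.
Nordhavn is UTC+12:45, so local arrival = 11:00 + 12:45 = 23:45 on Apr 19.
Layover = 09:30 − 23:45 (+1 day) = 9 hours 45 minutes.

9 hours 45 minutes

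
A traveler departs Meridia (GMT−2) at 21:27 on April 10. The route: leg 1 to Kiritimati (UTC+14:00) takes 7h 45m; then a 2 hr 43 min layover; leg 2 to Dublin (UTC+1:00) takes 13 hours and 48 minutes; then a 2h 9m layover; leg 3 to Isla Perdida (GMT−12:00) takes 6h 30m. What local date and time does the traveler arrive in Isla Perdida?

20:22 on Apr 11

Convert departure to UTC: 21:27 + 2:00 = 23:27 UTC on Apr 10.
Add 7 hours 45 minutes leg 1 → 07:12 UTC (Apr 11).
Add 2 hours 43 minutes layover in Kiritimati → 09:55 UTC.
Add 13 hours and 48 minutes leg 2 → 23:43 UTC.
Add 2 hours 9 minutes layover in Dublin → 01:52 UTC (Apr 12).
Add 6 hours 30 minutes leg 3 → 08:22 UTC.
Isla Perdida is UTC−12:00, so local arrival = 08:22 − 12:00 = 20:22 on Apr 11.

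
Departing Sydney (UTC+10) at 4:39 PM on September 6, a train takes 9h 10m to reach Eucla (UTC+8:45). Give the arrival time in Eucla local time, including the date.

Convert departure to UTC: 4:39 PM − 10:00 = 6:39 AM UTC on Sep 6.
Add 9 hours 10 minutes travel time → 3:49 PM UTC.
Eucla is UTC+8:45, so local arrival = 3:49 PM + 8:45 = 12:34 AM on Sep 7.

12:34 AM on Sep 7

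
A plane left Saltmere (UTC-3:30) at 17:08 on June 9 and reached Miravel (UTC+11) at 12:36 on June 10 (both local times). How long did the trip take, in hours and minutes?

4 hours 58 minutes

Departure in UTC: 17:08 + 3:30 = 20:38 on Jun 9.
Arrival in UTC: 12:36 − 11:00 = 01:36 on Jun 10.
Elapsed = 01:36 − 20:38 (+1 day) = 4 hours 58 minutes.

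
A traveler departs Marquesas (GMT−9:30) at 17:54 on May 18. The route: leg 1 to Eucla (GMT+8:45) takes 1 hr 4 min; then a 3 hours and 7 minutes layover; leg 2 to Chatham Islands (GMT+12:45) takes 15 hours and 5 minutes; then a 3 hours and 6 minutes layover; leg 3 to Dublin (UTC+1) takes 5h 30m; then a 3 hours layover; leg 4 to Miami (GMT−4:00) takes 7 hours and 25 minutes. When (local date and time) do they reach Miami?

Convert departure to UTC: 17:54 + 9:30 = 03:24 UTC on May 19.
Add 1 hour and 4 minutes leg 1 → 04:28 UTC.
Add 3 hours 7 minutes layover in Eucla → 07:35 UTC.
Add 15 hours 5 minutes leg 2 → 22:40 UTC.
Add 3 hours 6 minutes layover in Chatham Islands → 01:46 UTC (May 20).
Add 5 hours and 30 minutes leg 3 → 07:16 UTC.
Add 3 hours layover in Dublin → 10:16 UTC.
Add 7 hours 25 minutes leg 4 → 17:41 UTC.
Miami is UTC−4:00, so local arrival = 17:41 − 4:00 = 13:41 on May 20.

13:41 on May 20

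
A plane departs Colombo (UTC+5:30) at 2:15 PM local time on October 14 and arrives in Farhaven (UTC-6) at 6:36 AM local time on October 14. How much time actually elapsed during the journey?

3 hours 51 minutes

Departure in UTC: 2:15 PM − 5:30 = 8:45 AM on Oct 14.
Arrival in UTC: 6:36 AM + 6:00 = 12:36 PM on Oct 14.
Elapsed = 12:36 PM − 8:45 AM = 3 hours 51 minutes.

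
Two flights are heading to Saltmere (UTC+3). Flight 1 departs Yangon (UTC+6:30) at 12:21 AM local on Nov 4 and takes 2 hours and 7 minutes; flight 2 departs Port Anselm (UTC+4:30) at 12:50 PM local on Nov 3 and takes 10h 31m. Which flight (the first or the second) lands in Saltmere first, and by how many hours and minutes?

Flight 1 in UTC: 12:21 AM − 6:30 = 5:51 PM on Nov 3.
+2 hours and 7 minutes → arrive 7:58 PM UTC on Nov 3.
Flight 2 in UTC: 12:50 PM − 4:30 = 8:20 AM on Nov 3.
+10 hours 31 minutes → arrive 6:51 PM UTC on Nov 3.
Flight 2 lands earlier by 1 hour 7 minutes.

the second, by 1 hour 7 minutes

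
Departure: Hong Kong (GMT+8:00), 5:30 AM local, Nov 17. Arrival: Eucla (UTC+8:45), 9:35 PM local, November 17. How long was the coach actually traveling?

Eucla is 0:45 ahead of Hong Kong.
Clock-face elapsed time (ignoring zones) is 16 hours 5 minutes.
Actual elapsed = 16 hours 5 minutes − 0:45 = 15 hours 20 minutes.

15 hours 20 minutes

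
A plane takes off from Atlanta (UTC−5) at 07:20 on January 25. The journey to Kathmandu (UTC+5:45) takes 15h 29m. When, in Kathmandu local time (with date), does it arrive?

09:34 on Jan 26

Convert departure to UTC: 07:20 + 5:00 = 12:20 UTC on Jan 25.
Add 15 hours 29 minutes travel time → 03:49 UTC (Jan 26).
Kathmandu is UTC+5:45, so local arrival = 03:49 + 5:45 = 09:34 on Jan 26.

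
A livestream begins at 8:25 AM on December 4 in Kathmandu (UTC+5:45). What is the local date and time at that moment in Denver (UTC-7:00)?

In UTC: 8:25 AM − 5:45 = 2:40 AM on Dec 4.
Denver is UTC−7:00: 2:40 AM − 7:00 = 7:40 PM on Dec 3.

7:40 PM on Dec 3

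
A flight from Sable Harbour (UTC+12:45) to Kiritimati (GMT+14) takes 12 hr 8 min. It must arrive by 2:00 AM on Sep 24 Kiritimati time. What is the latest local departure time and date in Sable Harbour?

12:37 PM on September 23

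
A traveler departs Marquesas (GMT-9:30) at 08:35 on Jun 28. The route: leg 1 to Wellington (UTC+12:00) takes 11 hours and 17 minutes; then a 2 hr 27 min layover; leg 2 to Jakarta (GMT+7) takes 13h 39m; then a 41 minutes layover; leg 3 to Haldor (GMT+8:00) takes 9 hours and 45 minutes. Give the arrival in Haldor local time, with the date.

15:54 on Jun 30

Convert departure to UTC: 08:35 + 9:30 = 18:05 UTC on Jun 28.
Add 11 hours and 17 minutes leg 1 → 05:22 UTC (Jun 29).
Add 2 hours 27 minutes layover in Wellington → 07:49 UTC.
Add 13 hours 39 minutes leg 2 → 21:28 UTC.
Add 41 minutes layover in Jakarta → 22:09 UTC.
Add 9 hours 45 minutes leg 3 → 07:54 UTC (Jun 30).
Haldor is UTC+8:00, so local arrival = 07:54 + 8:00 = 15:54 on Jun 30.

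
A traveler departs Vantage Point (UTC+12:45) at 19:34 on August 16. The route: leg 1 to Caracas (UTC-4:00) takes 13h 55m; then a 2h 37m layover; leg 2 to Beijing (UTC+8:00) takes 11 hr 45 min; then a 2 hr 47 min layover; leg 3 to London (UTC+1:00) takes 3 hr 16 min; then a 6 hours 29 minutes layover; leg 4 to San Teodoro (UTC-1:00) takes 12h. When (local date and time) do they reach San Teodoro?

10:38 on Aug 18

Convert departure to UTC: 19:34 − 12:45 = 06:49 UTC on Aug 16.
Add 13 hours and 55 minutes leg 1 → 20:44 UTC.
Add 2 hours and 37 minutes layover in Caracas → 23:21 UTC.
Add 11 hours 45 minutes leg 2 → 11:06 UTC (Aug 17).
Add 2 hours 47 minutes layover in Beijing → 13:53 UTC.
Add 3 hours and 16 minutes leg 3 → 17:09 UTC.
Add 6 hours and 29 minutes layover in London → 23:38 UTC.
Add 12 hours leg 4 → 11:38 UTC (Aug 18).
San Teodoro is UTC−1:00, so local arrival = 11:38 − 1:00 = 10:38 on Aug 18.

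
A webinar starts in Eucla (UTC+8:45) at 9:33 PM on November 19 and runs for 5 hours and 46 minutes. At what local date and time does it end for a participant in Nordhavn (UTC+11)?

Nordhavn is 2:15 ahead of Eucla.
After 5 hours 46 minutes it is 3:19 AM (Nov 20) in Eucla.
Shift by the zone difference: 3:19 AM + 2:15 = 5:34 AM on Nov 20 in Nordhavn.

5:34 AM on Nov 20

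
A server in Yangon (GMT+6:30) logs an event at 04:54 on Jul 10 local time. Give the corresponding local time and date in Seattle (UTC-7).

15:24 on July 9

In UTC: 04:54 − 6:30 = 22:24 on Jul 9.
Seattle is UTC−7:00: 22:24 − 7:00 = 15:24 on Jul 9.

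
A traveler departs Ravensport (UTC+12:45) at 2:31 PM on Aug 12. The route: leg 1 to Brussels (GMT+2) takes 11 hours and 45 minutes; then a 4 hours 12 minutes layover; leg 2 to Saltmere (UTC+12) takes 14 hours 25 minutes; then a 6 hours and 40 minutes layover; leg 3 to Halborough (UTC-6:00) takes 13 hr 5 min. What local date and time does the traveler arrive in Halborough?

Convert departure to UTC: 2:31 PM − 12:45 = 1:46 AM UTC on Aug 12.
Add 11 hours and 45 minutes leg 1 → 1:31 PM UTC.
Add 4 hours and 12 minutes layover in Brussels → 5:43 PM UTC.
Add 14 hours and 25 minutes leg 2 → 8:08 AM UTC (Aug 13).
Add 6 hours 40 minutes layover in Saltmere → 2:48 PM UTC.
Add 13 hours and 5 minutes leg 3 → 3:53 AM UTC (Aug 14).
Halborough is UTC−6:00, so local arrival = 3:53 AM − 6:00 = 9:53 PM on Aug 13.

9:53 PM on Aug 13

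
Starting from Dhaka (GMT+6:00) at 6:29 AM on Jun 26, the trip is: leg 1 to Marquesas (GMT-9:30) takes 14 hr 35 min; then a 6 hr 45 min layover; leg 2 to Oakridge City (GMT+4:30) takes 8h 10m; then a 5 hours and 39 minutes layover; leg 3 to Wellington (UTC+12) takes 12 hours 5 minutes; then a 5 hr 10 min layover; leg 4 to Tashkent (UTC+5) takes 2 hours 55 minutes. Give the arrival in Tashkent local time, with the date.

12:48 PM on Jun 28

Convert departure to UTC: 6:29 AM − 6:00 = 12:29 AM UTC on Jun 26.
Add 14 hours 35 minutes leg 1 → 3:04 PM UTC.
Add 6 hours and 45 minutes layover in Marquesas → 9:49 PM UTC.
Add 8 hours 10 minutes leg 2 → 5:59 AM UTC (Jun 27).
Add 5 hours and 39 minutes layover in Oakridge City → 11:38 AM UTC.
Add 12 hours and 5 minutes leg 3 → 11:43 PM UTC.
Add 5 hours 10 minutes layover in Wellington → 4:53 AM UTC (Jun 28).
Add 2 hours 55 minutes leg 4 → 7:48 AM UTC.
Tashkent is UTC+5:00, so local arrival = 7:48 AM + 5:00 = 12:48 PM on Jun 28.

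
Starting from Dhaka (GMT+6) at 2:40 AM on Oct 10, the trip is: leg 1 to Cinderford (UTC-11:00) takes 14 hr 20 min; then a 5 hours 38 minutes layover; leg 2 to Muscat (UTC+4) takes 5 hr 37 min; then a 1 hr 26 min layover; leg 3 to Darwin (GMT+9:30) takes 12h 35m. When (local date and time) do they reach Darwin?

9:46 PM on October 11

Convert departure to UTC: 2:40 AM − 6:00 = 8:40 PM UTC on Oct 9.
Add 14 hours 20 minutes leg 1 → 11:00 AM UTC (Oct 10).
Add 5 hours 38 minutes layover in Cinderford → 4:38 PM UTC.
Add 5 hours and 37 minutes leg 2 → 10:15 PM UTC.
Add 1 hour and 26 minutes layover in Muscat → 11:41 PM UTC.
Add 12 hours 35 minutes leg 3 → 12:16 PM UTC (Oct 11).
Darwin is UTC+9:30, so local arrival = 12:16 PM + 9:30 = 9:46 PM on Oct 11.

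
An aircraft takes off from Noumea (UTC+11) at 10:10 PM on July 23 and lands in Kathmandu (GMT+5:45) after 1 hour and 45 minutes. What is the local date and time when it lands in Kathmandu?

6:40 PM on Jul 23

Kathmandu is 5:15 behind Noumea.
After 1 hour and 45 minutes it is 11:55 PM in Noumea.
Shift by the zone difference: 11:55 PM − 5:15 = 6:40 PM on Jul 23 in Kathmandu.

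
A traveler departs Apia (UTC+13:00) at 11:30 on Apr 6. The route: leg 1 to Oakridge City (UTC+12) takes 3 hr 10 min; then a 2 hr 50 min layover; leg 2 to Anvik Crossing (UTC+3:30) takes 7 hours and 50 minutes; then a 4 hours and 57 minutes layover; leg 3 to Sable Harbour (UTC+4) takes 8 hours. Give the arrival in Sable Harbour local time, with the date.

05:17 on Apr 7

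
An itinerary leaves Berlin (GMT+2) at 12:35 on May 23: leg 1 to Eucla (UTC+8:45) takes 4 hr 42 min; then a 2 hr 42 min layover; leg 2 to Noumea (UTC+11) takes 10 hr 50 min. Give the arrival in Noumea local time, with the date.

15:49 on May 24

Convert departure to UTC: 12:35 − 2:00 = 10:35 UTC on May 23.
Add 4 hours 42 minutes leg 1 → 15:17 UTC.
Add 2 hours and 42 minutes layover in Eucla → 17:59 UTC.
Add 10 hours and 50 minutes leg 2 → 04:49 UTC (May 24).
Noumea is UTC+11:00, so local arrival = 04:49 + 11:00 = 15:49 on May 24.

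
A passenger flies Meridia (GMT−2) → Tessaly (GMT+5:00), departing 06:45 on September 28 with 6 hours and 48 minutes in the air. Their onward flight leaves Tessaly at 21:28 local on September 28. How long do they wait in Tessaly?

55 minutes

Convert departure to UTC: 06:45 + 2:00 = 08:45 UTC on Sep 28.
Add 6 hours 48 minutes flight time → 15:33 UTC.
Tessaly is UTC+5:00, so local arrival = 15:33 + 5:00 = 20:33 on Sep 28.
Layover = 21:28 − 20:33 = 55 minutes.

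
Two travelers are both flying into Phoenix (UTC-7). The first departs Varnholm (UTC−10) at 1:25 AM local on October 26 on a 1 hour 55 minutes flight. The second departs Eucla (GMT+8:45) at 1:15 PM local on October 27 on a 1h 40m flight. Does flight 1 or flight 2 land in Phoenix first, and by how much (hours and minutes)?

the first, by 16 hours 50 minutes

Flight 1 in UTC: 1:25 AM + 10:00 = 11:25 AM on Oct 26.
+1 hour 55 minutes → arrive 1:20 PM UTC on Oct 26.
Flight 2 in UTC: 1:15 PM − 8:45 = 4:30 AM on Oct 27.
+1 hour and 40 minutes → arrive 6:10 AM UTC on Oct 27.
Flight 1 lands earlier by 16 hours 50 minutes.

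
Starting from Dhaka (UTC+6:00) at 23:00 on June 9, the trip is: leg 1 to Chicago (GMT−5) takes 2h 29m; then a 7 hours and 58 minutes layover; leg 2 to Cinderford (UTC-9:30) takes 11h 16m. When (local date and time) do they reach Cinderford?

05:13 on Jun 10

Convert departure to UTC: 23:00 − 6:00 = 17:00 UTC on Jun 9.
Add 2 hours 29 minutes leg 1 → 19:29 UTC.
Add 7 hours 58 minutes layover in Chicago → 03:27 UTC (Jun 10).
Add 11 hours and 16 minutes leg 2 → 14:43 UTC.
Cinderford is UTC−9:30, so local arrival = 14:43 − 9:30 = 05:13 on Jun 10.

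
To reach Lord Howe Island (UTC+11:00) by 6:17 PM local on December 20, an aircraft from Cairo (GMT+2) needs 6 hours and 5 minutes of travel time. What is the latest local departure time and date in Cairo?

3:12 AM on December 20

Target arrival in UTC: 6:17 PM − 11:00 = 7:17 AM on Dec 20.
Subtract 6 hours 5 minutes → departure 1:12 AM UTC on Dec 20.
Cairo is UTC+2:00: 1:12 AM + 2:00 = 3:12 AM on Dec 20.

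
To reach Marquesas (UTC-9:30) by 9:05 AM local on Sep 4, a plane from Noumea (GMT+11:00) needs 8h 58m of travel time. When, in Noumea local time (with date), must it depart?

8:37 PM on Sep 4

Target arrival in UTC: 9:05 AM + 9:30 = 6:35 PM on Sep 4.
Subtract 8 hours and 58 minutes → departure 9:37 AM UTC on Sep 4.
Noumea is UTC+11:00: 9:37 AM + 11:00 = 8:37 PM on Sep 4.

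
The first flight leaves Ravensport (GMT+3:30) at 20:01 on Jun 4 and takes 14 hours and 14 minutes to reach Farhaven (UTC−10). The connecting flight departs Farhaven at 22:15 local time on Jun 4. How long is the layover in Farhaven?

Convert departure to UTC: 20:01 − 3:30 = 16:31 UTC on Jun 4.
Add 14 hours 14 minutes flight time → 06:45 UTC (Jun 5).
Farhaven is UTC−10:00, so local arrival = 06:45 − 10:00 = 20:45 on Jun 4.
Layover = 22:15 − 20:45 = 1 hour 30 minutes.

1 hour 30 minutes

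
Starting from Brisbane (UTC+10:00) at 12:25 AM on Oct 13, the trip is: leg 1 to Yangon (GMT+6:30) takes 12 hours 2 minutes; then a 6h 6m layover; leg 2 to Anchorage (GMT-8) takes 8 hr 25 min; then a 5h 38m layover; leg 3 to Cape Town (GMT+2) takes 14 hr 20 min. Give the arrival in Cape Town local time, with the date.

2:56 PM on October 14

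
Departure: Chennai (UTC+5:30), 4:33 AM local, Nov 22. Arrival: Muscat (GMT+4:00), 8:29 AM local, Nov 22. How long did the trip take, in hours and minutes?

5 hours 26 minutes

Departure in UTC: 4:33 AM − 5:30 = 11:03 PM on Nov 21.
Arrival in UTC: 8:29 AM − 4:00 = 4:29 AM on Nov 22.
Elapsed = 4:29 AM − 11:03 PM (+1 day) = 5 hours 26 minutes.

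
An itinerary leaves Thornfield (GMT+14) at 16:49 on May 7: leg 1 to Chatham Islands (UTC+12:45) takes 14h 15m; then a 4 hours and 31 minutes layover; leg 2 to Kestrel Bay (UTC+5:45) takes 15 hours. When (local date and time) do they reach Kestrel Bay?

Convert departure to UTC: 16:49 − 14:00 = 02:49 UTC on May 7.
Add 14 hours 15 minutes leg 1 → 17:04 UTC.
Add 4 hours and 31 minutes layover in Chatham Islands → 21:35 UTC.
Add 15 hours leg 2 → 12:35 UTC (May 8).
Kestrel Bay is UTC+5:45, so local arrival = 12:35 + 5:45 = 18:20 on May 8.

18:20 on May 8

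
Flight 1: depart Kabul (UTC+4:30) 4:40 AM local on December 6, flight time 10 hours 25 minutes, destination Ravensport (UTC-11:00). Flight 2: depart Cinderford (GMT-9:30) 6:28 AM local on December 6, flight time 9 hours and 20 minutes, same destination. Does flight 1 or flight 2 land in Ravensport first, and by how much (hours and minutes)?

Flight 1 in UTC: 4:40 AM − 4:30 = 12:10 AM on Dec 6.
+10 hours 25 minutes → arrive 10:35 AM UTC on Dec 6.
Flight 2 in UTC: 6:28 AM + 9:30 = 3:58 PM on Dec 6.
+9 hours 20 minutes → arrive 1:18 AM UTC on Dec 7.
Flight 1 lands earlier by 14 hours 43 minutes.

the first, by 14 hours 43 minutes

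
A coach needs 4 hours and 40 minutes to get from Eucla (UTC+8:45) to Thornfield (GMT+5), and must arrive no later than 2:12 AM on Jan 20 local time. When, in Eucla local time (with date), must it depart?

Target arrival in UTC: 2:12 AM − 5:00 = 9:12 PM on Jan 19.
Subtract 4 hours 40 minutes → departure 4:32 PM UTC on Jan 19.
Eucla is UTC+8:45: 4:32 PM + 8:45 = 1:17 AM on Jan 20.

1:17 AM on January 20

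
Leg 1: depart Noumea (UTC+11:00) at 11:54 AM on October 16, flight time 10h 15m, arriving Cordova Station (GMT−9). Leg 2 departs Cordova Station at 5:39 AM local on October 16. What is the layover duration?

3 hours 30 minutes

Convert departure to UTC: 11:54 AM − 11:00 = 12:54 AM UTC on Oct 16.
Add 10 hours 15 minutes flight time → 11:09 AM UTC.
Cordova Station is UTC−9:00, so local arrival = 11:09 AM − 9:00 = 2:09 AM on Oct 16.
Layover = 5:39 AM − 2:09 AM = 3 hours 30 minutes.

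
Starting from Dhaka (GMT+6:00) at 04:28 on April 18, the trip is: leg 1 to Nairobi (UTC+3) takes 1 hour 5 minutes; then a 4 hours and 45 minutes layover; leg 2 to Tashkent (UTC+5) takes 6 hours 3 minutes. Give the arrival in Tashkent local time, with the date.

Convert departure to UTC: 04:28 − 6:00 = 22:28 UTC on Apr 17.
Add 1 hour and 5 minutes leg 1 → 23:33 UTC.
Add 4 hours and 45 minutes layover in Nairobi → 04:18 UTC (Apr 18).
Add 6 hours 3 minutes leg 2 → 10:21 UTC.
Tashkent is UTC+5:00, so local arrival = 10:21 + 5:00 = 15:21 on Apr 18.

15:21 on April 18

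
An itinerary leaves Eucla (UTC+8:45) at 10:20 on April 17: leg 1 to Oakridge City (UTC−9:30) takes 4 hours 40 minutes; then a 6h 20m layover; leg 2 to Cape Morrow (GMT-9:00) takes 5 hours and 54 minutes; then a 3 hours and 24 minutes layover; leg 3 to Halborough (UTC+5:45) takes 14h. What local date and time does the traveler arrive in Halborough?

17:38 on April 18

Convert departure to UTC: 10:20 − 8:45 = 01:35 UTC on Apr 17.
Add 4 hours and 40 minutes leg 1 → 06:15 UTC.
Add 6 hours 20 minutes layover in Oakridge City → 12:35 UTC.
Add 5 hours and 54 minutes leg 2 → 18:29 UTC.
Add 3 hours 24 minutes layover in Cape Morrow → 21:53 UTC.
Add 14 hours leg 3 → 11:53 UTC (Apr 18).
Halborough is UTC+5:45, so local arrival = 11:53 + 5:45 = 17:38 on Apr 18.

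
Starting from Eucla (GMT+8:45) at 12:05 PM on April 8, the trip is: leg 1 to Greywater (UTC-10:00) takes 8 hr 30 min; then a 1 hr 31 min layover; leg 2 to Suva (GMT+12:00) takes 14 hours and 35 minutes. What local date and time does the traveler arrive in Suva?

3:56 PM on April 9

Convert departure to UTC: 12:05 PM − 8:45 = 3:20 AM UTC on Apr 8.
Add 8 hours and 30 minutes leg 1 → 11:50 AM UTC.
Add 1 hour 31 minutes layover in Greywater → 1:21 PM UTC.
Add 14 hours and 35 minutes leg 2 → 3:56 AM UTC (Apr 9).
Suva is UTC+12:00, so local arrival = 3:56 AM + 12:00 = 3:56 PM on Apr 9.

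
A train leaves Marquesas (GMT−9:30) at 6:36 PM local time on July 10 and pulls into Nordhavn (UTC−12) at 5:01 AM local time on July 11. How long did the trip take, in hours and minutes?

Departure in UTC: 6:36 PM + 9:30 = 4:06 AM on Jul 11.
Arrival in UTC: 5:01 AM + 12:00 = 5:01 PM on Jul 11.
Elapsed = 5:01 PM − 4:06 AM = 12 hours 55 minutes.

12 hours 55 minutes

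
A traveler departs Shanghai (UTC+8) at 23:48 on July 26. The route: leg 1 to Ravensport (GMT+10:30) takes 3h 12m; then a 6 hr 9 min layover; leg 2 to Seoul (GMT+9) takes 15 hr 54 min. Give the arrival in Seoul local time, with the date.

Convert departure to UTC: 23:48 − 8:00 = 15:48 UTC on Jul 26.
Add 3 hours and 12 minutes leg 1 → 19:00 UTC.
Add 6 hours and 9 minutes layover in Ravensport → 01:09 UTC (Jul 27).
Add 15 hours 54 minutes leg 2 → 17:03 UTC.
Seoul is UTC+9:00, so local arrival = 17:03 + 9:00 = 02:03 on Jul 28.

02:03 on July 28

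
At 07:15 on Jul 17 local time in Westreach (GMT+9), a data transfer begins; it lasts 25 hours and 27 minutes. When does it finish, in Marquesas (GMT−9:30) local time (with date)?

14:12 on July 17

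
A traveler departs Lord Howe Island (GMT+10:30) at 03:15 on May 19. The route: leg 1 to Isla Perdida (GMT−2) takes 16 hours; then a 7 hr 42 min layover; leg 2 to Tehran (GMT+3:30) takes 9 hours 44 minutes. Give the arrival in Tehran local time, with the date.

05:41 on May 20

Convert departure to UTC: 03:15 − 10:30 = 16:45 UTC on May 18.
Add 16 hours leg 1 → 08:45 UTC (May 19).
Add 7 hours and 42 minutes layover in Isla Perdida → 16:27 UTC.
Add 9 hours and 44 minutes leg 2 → 02:11 UTC (May 20).
Tehran is UTC+3:30, so local arrival = 02:11 + 3:30 = 05:41 on May 20.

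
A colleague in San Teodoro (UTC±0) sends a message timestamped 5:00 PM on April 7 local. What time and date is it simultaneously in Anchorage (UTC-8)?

9:00 AM on Apr 7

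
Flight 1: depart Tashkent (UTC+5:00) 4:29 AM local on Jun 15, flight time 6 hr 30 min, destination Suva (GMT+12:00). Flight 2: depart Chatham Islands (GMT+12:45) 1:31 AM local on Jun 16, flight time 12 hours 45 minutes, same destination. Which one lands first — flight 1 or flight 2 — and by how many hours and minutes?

Flight 1 in UTC: 4:29 AM − 5:00 = 11:29 PM on Jun 14.
+6 hours 30 minutes → arrive 5:59 AM UTC on Jun 15.
Flight 2 in UTC: 1:31 AM − 12:45 = 12:46 PM on Jun 15.
+12 hours 45 minutes → arrive 1:31 AM UTC on Jun 16.
Flight 1 lands earlier by 19 hours 32 minutes.

the first, by 19 hours 32 minutes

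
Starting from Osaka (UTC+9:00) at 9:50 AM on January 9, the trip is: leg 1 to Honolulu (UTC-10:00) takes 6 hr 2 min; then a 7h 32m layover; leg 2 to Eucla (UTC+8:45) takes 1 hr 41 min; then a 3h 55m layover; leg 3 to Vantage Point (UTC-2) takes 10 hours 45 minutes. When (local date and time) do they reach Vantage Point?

4:45 AM on January 10

Convert departure to UTC: 9:50 AM − 9:00 = 12:50 AM UTC on Jan 9.
Add 6 hours and 2 minutes leg 1 → 6:52 AM UTC.
Add 7 hours and 32 minutes layover in Honolulu → 2:24 PM UTC.
Add 1 hour and 41 minutes leg 2 → 4:05 PM UTC.
Add 3 hours 55 minutes layover in Eucla → 8:00 PM UTC.
Add 10 hours 45 minutes leg 3 → 6:45 AM UTC (Jan 10).
Vantage Point is UTC−2:00, so local arrival = 6:45 AM − 2:00 = 4:45 AM on Jan 10.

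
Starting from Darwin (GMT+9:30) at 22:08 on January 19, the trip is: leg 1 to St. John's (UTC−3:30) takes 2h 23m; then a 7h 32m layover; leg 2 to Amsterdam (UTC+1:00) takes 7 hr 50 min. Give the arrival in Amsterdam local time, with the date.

07:23 on January 20

Convert departure to UTC: 22:08 − 9:30 = 12:38 UTC on Jan 19.
Add 2 hours and 23 minutes leg 1 → 15:01 UTC.
Add 7 hours 32 minutes layover in St. John's → 22:33 UTC.
Add 7 hours and 50 minutes leg 2 → 06:23 UTC (Jan 20).
Amsterdam is UTC+1:00, so local arrival = 06:23 + 1:00 = 07:23 on Jan 20.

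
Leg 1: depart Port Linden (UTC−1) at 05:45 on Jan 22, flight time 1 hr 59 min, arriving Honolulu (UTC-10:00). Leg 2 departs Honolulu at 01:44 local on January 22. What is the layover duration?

3 hours

Convert departure to UTC: 05:45 + 1:00 = 06:45 UTC on Jan 22.
Add 1 hour 59 minutes flight time → 08:44 UTC.
Honolulu is UTC−10:00, so local arrival = 08:44 − 10:00 = 22:44 on Jan 21.
Layover = 01:44 − 22:44 (+1 day) = 3 hours.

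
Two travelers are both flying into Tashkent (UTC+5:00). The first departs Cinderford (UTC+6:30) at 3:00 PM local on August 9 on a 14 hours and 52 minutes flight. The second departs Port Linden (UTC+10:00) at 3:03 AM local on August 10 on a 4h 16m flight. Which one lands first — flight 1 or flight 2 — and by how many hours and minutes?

Flight 1 in UTC: 3:00 PM − 6:30 = 8:30 AM on Aug 9.
+14 hours 52 minutes → arrive 11:22 PM UTC on Aug 9.
Flight 2 in UTC: 3:03 AM − 10:00 = 5:03 PM on Aug 9.
+4 hours and 16 minutes → arrive 9:19 PM UTC on Aug 9.
Flight 2 lands earlier by 2 hours 3 minutes.

the second, by 2 hours 3 minutes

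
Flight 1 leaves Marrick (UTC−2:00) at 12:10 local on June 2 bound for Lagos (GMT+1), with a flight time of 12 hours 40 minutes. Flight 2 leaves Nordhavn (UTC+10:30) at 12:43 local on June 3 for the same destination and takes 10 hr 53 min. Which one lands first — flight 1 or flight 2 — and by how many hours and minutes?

Flight 1 in UTC: 12:10 + 2:00 = 14:10 on Jun 2.
+12 hours and 40 minutes → arrive 02:50 UTC on Jun 3.
Flight 2 in UTC: 12:43 − 10:30 = 02:13 on Jun 3.
+10 hours and 53 minutes → arrive 13:06 UTC on Jun 3.
Flight 1 lands earlier by 10 hours 16 minutes.

the first, by 10 hours 16 minutes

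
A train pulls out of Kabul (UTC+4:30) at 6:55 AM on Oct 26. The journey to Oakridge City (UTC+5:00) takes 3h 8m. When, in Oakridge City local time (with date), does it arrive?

10:33 AM on Oct 26

Oakridge City is 0:30 ahead of Kabul.
After 3 hours 8 minutes it is 10:03 AM in Kabul.
Shift by the zone difference: 10:03 AM + 0:30 = 10:33 AM on Oct 26 in Oakridge City.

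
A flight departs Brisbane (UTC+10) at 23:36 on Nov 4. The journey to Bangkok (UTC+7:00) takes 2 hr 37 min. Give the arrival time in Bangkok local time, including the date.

Bangkok is 3:00 behind Brisbane.
After 2 hours and 37 minutes it is 02:13 (Nov 5) in Brisbane.
Shift by the zone difference: 02:13 − 3:00 = 23:13 on Nov 4 in Bangkok.

23:13 on November 4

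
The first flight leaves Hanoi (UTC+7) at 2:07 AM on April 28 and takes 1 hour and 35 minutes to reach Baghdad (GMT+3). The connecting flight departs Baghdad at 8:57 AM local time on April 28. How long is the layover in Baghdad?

Convert departure to UTC: 2:07 AM − 7:00 = 7:07 PM UTC on Apr 27.
Add 1 hour and 35 minutes flight time → 8:42 PM UTC.
Baghdad is UTC+3:00, so local arrival = 8:42 PM + 3:00 = 11:42 PM on Apr 27.
Layover = 8:57 AM − 11:42 PM (+1 day) = 9 hours 15 minutes.

9 hours 15 minutes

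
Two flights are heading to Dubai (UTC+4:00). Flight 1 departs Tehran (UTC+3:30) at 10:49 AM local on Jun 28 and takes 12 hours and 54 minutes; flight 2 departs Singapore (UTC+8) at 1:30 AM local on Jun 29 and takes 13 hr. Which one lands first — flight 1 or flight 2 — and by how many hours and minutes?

the first, by 10 hours 17 minutes

Flight 1 in UTC: 10:49 AM − 3:30 = 7:19 AM on Jun 28.
+12 hours 54 minutes → arrive 8:13 PM UTC on Jun 28.
Flight 2 in UTC: 1:30 AM − 8:00 = 5:30 PM on Jun 28.
+13 hours → arrive 6:30 AM UTC on Jun 29.
Flight 1 lands earlier by 10 hours 17 minutes.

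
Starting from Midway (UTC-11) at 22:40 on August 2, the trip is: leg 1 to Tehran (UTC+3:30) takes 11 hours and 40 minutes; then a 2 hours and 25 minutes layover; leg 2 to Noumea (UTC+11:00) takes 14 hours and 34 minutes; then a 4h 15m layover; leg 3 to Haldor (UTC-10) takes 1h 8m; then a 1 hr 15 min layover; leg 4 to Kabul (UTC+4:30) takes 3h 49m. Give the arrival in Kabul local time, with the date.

05:16 on August 5

Convert departure to UTC: 22:40 + 11:00 = 09:40 UTC on Aug 3.
Add 11 hours and 40 minutes leg 1 → 21:20 UTC.
Add 2 hours 25 minutes layover in Tehran → 23:45 UTC.
Add 14 hours 34 minutes leg 2 → 14:19 UTC (Aug 4).
Add 4 hours and 15 minutes layover in Noumea → 18:34 UTC.
Add 1 hour and 8 minutes leg 3 → 19:42 UTC.
Add 1 hour and 15 minutes layover in Haldor → 20:57 UTC.
Add 3 hours and 49 minutes leg 4 → 00:46 UTC (Aug 5).
Kabul is UTC+4:30, so local arrival = 00:46 + 4:30 = 05:16 on Aug 5.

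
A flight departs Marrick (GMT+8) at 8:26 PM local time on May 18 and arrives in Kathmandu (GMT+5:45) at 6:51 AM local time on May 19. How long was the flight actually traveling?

12 hours 40 minutes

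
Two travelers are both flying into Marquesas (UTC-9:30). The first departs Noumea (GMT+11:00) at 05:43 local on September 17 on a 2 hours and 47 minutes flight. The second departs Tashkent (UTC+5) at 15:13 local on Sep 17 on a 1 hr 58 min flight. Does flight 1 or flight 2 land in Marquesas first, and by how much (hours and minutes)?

Flight 1 in UTC: 05:43 − 11:00 = 18:43 on Sep 16.
+2 hours 47 minutes → arrive 21:30 UTC on Sep 16.
Flight 2 in UTC: 15:13 − 5:00 = 10:13 on Sep 17.
+1 hour 58 minutes → arrive 12:11 UTC on Sep 17.
Flight 1 lands earlier by 14 hours 41 minutes.

the first, by 14 hours 41 minutes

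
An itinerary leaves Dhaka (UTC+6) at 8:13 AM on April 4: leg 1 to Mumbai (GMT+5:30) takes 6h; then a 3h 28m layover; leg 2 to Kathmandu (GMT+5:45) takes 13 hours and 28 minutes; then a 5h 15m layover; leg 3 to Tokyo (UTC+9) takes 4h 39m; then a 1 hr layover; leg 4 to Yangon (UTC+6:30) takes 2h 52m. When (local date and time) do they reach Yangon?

Convert departure to UTC: 8:13 AM − 6:00 = 2:13 AM UTC on Apr 4.
Add 6 hours leg 1 → 8:13 AM UTC.
Add 3 hours 28 minutes layover in Mumbai → 11:41 AM UTC.
Add 13 hours and 28 minutes leg 2 → 1:09 AM UTC (Apr 5).
Add 5 hours 15 minutes layover in Kathmandu → 6:24 AM UTC.
Add 4 hours and 39 minutes leg 3 → 11:03 AM UTC.
Add 1 hour layover in Tokyo → 12:03 PM UTC.
Add 2 hours 52 minutes leg 4 → 2:55 PM UTC.
Yangon is UTC+6:30, so local arrival = 2:55 PM + 6:30 = 9:25 PM on Apr 5.

9:25 PM on Apr 5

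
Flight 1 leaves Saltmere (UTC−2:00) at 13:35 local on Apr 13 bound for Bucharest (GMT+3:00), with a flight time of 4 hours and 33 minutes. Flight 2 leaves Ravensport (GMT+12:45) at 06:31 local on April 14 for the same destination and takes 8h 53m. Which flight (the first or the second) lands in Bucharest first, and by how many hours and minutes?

the first, by 6 hours 31 minutes

Flight 1 in UTC: 13:35 + 2:00 = 15:35 on Apr 13.
+4 hours and 33 minutes → arrive 20:08 UTC on Apr 13.
Flight 2 in UTC: 06:31 − 12:45 = 17:46 on Apr 13.
+8 hours 53 minutes → arrive 02:39 UTC on Apr 14.
Flight 1 lands earlier by 6 hours 31 minutes.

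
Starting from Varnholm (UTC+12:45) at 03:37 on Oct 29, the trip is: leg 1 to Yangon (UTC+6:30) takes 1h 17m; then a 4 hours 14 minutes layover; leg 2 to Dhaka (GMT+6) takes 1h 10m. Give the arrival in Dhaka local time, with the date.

Convert departure to UTC: 03:37 − 12:45 = 14:52 UTC on Oct 28.
Add 1 hour 17 minutes leg 1 → 16:09 UTC.
Add 4 hours and 14 minutes layover in Yangon → 20:23 UTC.
Add 1 hour 10 minutes leg 2 → 21:33 UTC.
Dhaka is UTC+6:00, so local arrival = 21:33 + 6:00 = 03:33 on Oct 29.

03:33 on Oct 29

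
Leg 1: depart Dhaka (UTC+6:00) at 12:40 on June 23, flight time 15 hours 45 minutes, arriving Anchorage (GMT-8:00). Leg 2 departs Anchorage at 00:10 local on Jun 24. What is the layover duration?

Convert departure to UTC: 12:40 − 6:00 = 06:40 UTC on Jun 23.
Add 15 hours and 45 minutes flight time → 22:25 UTC.
Anchorage is UTC−8:00, so local arrival = 22:25 − 8:00 = 14:25 on Jun 23.
Layover = 00:10 − 14:25 (+1 day) = 9 hours 45 minutes.

9 hours 45 minutes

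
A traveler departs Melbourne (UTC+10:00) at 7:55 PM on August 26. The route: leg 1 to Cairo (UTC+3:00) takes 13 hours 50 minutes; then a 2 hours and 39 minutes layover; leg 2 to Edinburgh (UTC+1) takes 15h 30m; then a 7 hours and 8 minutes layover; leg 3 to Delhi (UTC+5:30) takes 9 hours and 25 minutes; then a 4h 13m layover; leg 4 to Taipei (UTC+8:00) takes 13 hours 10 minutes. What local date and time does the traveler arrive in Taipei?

Convert departure to UTC: 7:55 PM − 10:00 = 9:55 AM UTC on Aug 26.
Add 13 hours 50 minutes leg 1 → 11:45 PM UTC.
Add 2 hours 39 minutes layover in Cairo → 2:24 AM UTC (Aug 27).
Add 15 hours and 30 minutes leg 2 → 5:54 PM UTC.
Add 7 hours and 8 minutes layover in Edinburgh → 1:02 AM UTC (Aug 28).
Add 9 hours and 25 minutes leg 3 → 10:27 AM UTC.
Add 4 hours 13 minutes layover in Delhi → 2:40 PM UTC.
Add 13 hours and 10 minutes leg 4 → 3:50 AM UTC (Aug 29).
Taipei is UTC+8:00, so local arrival = 3:50 AM + 8:00 = 11:50 AM on Aug 29.

11:50 AM on August 29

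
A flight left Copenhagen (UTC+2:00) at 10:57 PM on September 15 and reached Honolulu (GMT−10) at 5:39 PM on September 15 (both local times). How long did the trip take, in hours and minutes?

6 hours 42 minutes

Departure in UTC: 10:57 PM − 2:00 = 8:57 PM on Sep 15.
Arrival in UTC: 5:39 PM + 10:00 = 3:39 AM on Sep 16.
Elapsed = 3:39 AM − 8:57 PM (+1 day) = 6 hours 42 minutes.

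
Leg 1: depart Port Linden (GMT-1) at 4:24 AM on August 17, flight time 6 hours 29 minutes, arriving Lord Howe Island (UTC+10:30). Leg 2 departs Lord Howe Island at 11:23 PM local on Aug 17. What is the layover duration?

1 hour

Convert departure to UTC: 4:24 AM + 1:00 = 5:24 AM UTC on Aug 17.
Add 6 hours and 29 minutes flight time → 11:53 AM UTC.
Lord Howe Island is UTC+10:30, so local arrival = 11:53 AM + 10:30 = 10:23 PM on Aug 17.
Layover = 11:23 PM − 10:23 PM = 1 hour.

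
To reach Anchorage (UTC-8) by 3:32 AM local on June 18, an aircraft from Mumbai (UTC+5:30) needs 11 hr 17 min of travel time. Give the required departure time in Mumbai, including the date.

5:45 AM on Jun 18

Target arrival in UTC: 3:32 AM + 8:00 = 11:32 AM on Jun 18.
Subtract 11 hours and 17 minutes → departure 12:15 AM UTC on Jun 18.
Mumbai is UTC+5:30: 12:15 AM + 5:30 = 5:45 AM on Jun 18.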